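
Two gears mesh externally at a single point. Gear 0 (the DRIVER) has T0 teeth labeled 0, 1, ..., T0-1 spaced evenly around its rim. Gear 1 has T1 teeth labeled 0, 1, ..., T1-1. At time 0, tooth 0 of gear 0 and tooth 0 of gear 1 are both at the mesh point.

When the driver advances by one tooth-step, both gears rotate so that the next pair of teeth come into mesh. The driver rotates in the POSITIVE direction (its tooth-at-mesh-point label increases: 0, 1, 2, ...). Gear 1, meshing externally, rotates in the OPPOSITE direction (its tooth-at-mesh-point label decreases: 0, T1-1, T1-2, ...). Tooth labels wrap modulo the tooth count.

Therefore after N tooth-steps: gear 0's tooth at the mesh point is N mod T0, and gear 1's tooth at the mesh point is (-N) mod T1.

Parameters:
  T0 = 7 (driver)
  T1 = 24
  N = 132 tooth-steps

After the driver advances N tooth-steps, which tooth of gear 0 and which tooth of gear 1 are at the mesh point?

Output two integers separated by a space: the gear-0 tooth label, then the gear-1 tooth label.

Gear 0 (driver, T0=7): tooth at mesh = N mod T0
  132 = 18 * 7 + 6, so 132 mod 7 = 6
  gear 0 tooth = 6
Gear 1 (driven, T1=24): tooth at mesh = (-N) mod T1
  132 = 5 * 24 + 12, so 132 mod 24 = 12
  (-132) mod 24 = (-12) mod 24 = 24 - 12 = 12
Mesh after 132 steps: gear-0 tooth 6 meets gear-1 tooth 12

Answer: 6 12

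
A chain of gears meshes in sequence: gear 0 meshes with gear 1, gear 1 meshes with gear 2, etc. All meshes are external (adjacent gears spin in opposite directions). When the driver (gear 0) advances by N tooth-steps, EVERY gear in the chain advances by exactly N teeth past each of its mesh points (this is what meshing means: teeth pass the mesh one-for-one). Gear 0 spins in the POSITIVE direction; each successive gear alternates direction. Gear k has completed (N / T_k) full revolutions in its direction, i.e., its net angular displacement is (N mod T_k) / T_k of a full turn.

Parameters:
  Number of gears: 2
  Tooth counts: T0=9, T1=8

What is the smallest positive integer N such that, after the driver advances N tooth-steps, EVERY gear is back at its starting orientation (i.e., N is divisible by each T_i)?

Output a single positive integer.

Gear k returns to start when N is a multiple of T_k.
All gears at start simultaneously when N is a common multiple of [9, 8]; the smallest such N is lcm(9, 8).
Start: lcm = T0 = 9
Fold in T1=8: gcd(9, 8) = 1; lcm(9, 8) = 9 * 8 / 1 = 72 / 1 = 72
Full cycle length = 72

Answer: 72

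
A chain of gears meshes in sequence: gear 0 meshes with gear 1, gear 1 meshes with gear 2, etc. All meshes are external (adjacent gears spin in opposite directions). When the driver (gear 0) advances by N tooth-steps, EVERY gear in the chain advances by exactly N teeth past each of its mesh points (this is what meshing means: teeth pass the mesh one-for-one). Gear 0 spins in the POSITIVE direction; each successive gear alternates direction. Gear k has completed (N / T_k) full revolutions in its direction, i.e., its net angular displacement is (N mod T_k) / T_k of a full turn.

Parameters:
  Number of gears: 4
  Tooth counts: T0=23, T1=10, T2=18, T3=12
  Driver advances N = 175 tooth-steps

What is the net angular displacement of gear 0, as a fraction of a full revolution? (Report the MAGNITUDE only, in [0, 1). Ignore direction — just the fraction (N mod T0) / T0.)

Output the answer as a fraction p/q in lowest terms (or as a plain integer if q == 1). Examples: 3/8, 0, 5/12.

Answer: 14/23

Derivation:
Chain of 4 gears, tooth counts: [23, 10, 18, 12]
  gear 0: T0=23, direction=positive, advance = 175 mod 23 = 14 teeth = 14/23 turn
  gear 1: T1=10, direction=negative, advance = 175 mod 10 = 5 teeth = 5/10 turn
  gear 2: T2=18, direction=positive, advance = 175 mod 18 = 13 teeth = 13/18 turn
  gear 3: T3=12, direction=negative, advance = 175 mod 12 = 7 teeth = 7/12 turn
Gear 0: 175 mod 23 = 14
Fraction = 14 / 23 = 14/23 (gcd(14,23)=1) = 14/23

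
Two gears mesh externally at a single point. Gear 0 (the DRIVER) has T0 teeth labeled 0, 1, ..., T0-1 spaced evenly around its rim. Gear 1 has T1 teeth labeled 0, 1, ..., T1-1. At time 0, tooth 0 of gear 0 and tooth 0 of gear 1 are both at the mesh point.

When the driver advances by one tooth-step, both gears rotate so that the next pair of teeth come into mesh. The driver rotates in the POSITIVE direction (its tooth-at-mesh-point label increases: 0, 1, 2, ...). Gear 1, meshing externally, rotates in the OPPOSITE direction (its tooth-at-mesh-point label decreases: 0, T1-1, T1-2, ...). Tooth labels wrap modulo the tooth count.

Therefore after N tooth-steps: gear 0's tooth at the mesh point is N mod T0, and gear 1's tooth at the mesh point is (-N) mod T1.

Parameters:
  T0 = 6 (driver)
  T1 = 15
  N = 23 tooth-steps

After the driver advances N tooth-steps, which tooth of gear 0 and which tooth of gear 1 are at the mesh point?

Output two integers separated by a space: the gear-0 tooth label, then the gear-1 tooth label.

Gear 0 (driver, T0=6): tooth at mesh = N mod T0
  23 = 3 * 6 + 5, so 23 mod 6 = 5
  gear 0 tooth = 5
Gear 1 (driven, T1=15): tooth at mesh = (-N) mod T1
  23 = 1 * 15 + 8, so 23 mod 15 = 8
  (-23) mod 15 = (-8) mod 15 = 15 - 8 = 7
Mesh after 23 steps: gear-0 tooth 5 meets gear-1 tooth 7

Answer: 5 7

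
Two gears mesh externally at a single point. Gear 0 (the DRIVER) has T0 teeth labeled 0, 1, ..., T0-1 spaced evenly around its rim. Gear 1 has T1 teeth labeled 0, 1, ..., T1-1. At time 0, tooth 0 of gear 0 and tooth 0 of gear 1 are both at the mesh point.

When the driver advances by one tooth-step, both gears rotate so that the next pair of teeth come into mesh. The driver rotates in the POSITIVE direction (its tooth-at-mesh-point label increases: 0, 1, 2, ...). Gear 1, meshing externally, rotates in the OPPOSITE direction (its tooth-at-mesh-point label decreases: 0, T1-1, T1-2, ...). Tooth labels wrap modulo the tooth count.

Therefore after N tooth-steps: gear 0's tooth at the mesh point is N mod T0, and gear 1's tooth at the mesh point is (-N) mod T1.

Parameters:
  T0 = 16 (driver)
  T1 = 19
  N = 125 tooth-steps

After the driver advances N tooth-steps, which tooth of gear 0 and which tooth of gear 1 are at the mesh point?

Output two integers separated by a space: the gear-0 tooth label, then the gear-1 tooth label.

Answer: 13 8

Derivation:
Gear 0 (driver, T0=16): tooth at mesh = N mod T0
  125 = 7 * 16 + 13, so 125 mod 16 = 13
  gear 0 tooth = 13
Gear 1 (driven, T1=19): tooth at mesh = (-N) mod T1
  125 = 6 * 19 + 11, so 125 mod 19 = 11
  (-125) mod 19 = (-11) mod 19 = 19 - 11 = 8
Mesh after 125 steps: gear-0 tooth 13 meets gear-1 tooth 8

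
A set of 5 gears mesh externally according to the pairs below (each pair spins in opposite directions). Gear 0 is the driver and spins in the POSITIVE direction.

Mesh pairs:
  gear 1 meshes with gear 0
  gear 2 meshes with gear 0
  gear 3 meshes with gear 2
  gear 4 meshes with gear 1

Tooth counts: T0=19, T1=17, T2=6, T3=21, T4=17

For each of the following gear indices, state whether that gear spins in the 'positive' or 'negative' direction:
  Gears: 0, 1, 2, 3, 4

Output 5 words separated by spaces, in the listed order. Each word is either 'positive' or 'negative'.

Gear 0 (driver): positive (depth 0)
  gear 1: meshes with gear 0 -> depth 1 -> negative (opposite of gear 0)
  gear 2: meshes with gear 0 -> depth 1 -> negative (opposite of gear 0)
  gear 3: meshes with gear 2 -> depth 2 -> positive (opposite of gear 2)
  gear 4: meshes with gear 1 -> depth 2 -> positive (opposite of gear 1)
Queried indices 0, 1, 2, 3, 4 -> positive, negative, negative, positive, positive

Answer: positive negative negative positive positive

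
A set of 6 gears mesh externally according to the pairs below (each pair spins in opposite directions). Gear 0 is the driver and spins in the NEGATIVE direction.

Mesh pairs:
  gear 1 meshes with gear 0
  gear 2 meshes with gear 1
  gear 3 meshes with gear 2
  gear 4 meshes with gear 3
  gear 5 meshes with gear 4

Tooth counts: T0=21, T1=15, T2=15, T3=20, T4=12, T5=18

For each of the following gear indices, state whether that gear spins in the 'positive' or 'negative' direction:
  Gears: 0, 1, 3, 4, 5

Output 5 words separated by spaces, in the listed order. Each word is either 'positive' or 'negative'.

Answer: negative positive positive negative positive

Derivation:
Gear 0 (driver): negative (depth 0)
  gear 1: meshes with gear 0 -> depth 1 -> positive (opposite of gear 0)
  gear 2: meshes with gear 1 -> depth 2 -> negative (opposite of gear 1)
  gear 3: meshes with gear 2 -> depth 3 -> positive (opposite of gear 2)
  gear 4: meshes with gear 3 -> depth 4 -> negative (opposite of gear 3)
  gear 5: meshes with gear 4 -> depth 5 -> positive (opposite of gear 4)
Queried indices 0, 1, 3, 4, 5 -> negative, positive, positive, negative, positive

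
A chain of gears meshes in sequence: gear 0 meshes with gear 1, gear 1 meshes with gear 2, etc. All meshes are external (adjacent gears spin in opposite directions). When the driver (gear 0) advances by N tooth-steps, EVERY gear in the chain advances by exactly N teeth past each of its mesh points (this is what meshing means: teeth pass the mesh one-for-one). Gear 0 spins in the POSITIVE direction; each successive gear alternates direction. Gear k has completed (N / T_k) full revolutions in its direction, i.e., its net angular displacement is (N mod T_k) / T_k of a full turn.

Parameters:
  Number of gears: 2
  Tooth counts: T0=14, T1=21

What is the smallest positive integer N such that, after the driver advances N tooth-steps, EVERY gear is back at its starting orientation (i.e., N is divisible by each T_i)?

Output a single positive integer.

Answer: 42

Derivation:
Gear k returns to start when N is a multiple of T_k.
All gears at start simultaneously when N is a common multiple of [14, 21]; the smallest such N is lcm(14, 21).
Start: lcm = T0 = 14
Fold in T1=21: gcd(14, 21) = 7; lcm(14, 21) = 14 * 21 / 7 = 294 / 7 = 42
Full cycle length = 42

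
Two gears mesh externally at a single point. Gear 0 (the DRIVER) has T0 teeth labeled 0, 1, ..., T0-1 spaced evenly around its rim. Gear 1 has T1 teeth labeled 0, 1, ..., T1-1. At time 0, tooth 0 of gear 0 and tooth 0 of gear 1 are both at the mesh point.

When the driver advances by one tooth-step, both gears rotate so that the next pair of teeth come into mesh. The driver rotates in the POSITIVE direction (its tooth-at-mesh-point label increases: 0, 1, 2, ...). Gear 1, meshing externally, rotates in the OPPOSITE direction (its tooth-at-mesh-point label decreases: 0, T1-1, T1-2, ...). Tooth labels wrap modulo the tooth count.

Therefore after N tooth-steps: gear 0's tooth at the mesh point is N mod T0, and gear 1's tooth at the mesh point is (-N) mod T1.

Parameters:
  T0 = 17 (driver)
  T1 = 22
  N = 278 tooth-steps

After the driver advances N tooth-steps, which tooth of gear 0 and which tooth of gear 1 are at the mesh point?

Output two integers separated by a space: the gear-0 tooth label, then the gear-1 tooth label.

Answer: 6 8

Derivation:
Gear 0 (driver, T0=17): tooth at mesh = N mod T0
  278 = 16 * 17 + 6, so 278 mod 17 = 6
  gear 0 tooth = 6
Gear 1 (driven, T1=22): tooth at mesh = (-N) mod T1
  278 = 12 * 22 + 14, so 278 mod 22 = 14
  (-278) mod 22 = (-14) mod 22 = 22 - 14 = 8
Mesh after 278 steps: gear-0 tooth 6 meets gear-1 tooth 8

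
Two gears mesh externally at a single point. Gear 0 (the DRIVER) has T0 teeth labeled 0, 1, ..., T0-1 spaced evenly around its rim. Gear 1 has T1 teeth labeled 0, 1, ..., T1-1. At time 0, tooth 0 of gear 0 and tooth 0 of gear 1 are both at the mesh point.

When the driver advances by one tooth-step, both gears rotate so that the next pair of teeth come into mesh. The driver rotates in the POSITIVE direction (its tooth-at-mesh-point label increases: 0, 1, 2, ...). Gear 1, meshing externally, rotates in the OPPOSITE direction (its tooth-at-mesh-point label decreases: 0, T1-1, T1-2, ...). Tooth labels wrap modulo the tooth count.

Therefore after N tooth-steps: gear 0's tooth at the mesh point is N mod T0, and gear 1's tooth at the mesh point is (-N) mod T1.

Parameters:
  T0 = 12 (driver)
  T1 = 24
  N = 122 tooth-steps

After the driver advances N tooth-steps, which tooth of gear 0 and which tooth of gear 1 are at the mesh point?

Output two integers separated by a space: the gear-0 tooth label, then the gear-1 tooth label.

Gear 0 (driver, T0=12): tooth at mesh = N mod T0
  122 = 10 * 12 + 2, so 122 mod 12 = 2
  gear 0 tooth = 2
Gear 1 (driven, T1=24): tooth at mesh = (-N) mod T1
  122 = 5 * 24 + 2, so 122 mod 24 = 2
  (-122) mod 24 = (-2) mod 24 = 24 - 2 = 22
Mesh after 122 steps: gear-0 tooth 2 meets gear-1 tooth 22

Answer: 2 22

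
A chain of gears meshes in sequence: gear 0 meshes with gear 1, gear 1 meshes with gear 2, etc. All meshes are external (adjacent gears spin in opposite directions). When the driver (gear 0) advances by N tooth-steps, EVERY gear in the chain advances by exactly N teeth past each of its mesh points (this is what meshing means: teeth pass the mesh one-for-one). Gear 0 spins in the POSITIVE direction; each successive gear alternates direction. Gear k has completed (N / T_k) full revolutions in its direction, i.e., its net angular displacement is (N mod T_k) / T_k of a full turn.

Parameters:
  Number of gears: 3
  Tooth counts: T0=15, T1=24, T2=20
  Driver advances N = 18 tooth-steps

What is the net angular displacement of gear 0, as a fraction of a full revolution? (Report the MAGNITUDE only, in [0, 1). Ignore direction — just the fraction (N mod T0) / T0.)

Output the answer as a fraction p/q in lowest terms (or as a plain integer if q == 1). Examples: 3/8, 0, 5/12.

Answer: 1/5

Derivation:
Chain of 3 gears, tooth counts: [15, 24, 20]
  gear 0: T0=15, direction=positive, advance = 18 mod 15 = 3 teeth = 3/15 turn
  gear 1: T1=24, direction=negative, advance = 18 mod 24 = 18 teeth = 18/24 turn
  gear 2: T2=20, direction=positive, advance = 18 mod 20 = 18 teeth = 18/20 turn
Gear 0: 18 mod 15 = 3
Fraction = 3 / 15 = 1/5 (gcd(3,15)=3) = 1/5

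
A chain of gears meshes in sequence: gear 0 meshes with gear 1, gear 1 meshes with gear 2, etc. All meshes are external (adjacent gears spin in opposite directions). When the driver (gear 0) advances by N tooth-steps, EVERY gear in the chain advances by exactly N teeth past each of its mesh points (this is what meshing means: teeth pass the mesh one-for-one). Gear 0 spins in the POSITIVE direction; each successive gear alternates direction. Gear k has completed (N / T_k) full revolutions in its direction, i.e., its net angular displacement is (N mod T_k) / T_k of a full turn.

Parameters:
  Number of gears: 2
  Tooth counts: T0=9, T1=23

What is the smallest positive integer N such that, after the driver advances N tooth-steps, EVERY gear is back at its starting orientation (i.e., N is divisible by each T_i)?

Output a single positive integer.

Gear k returns to start when N is a multiple of T_k.
All gears at start simultaneously when N is a common multiple of [9, 23]; the smallest such N is lcm(9, 23).
Start: lcm = T0 = 9
Fold in T1=23: gcd(9, 23) = 1; lcm(9, 23) = 9 * 23 / 1 = 207 / 1 = 207
Full cycle length = 207

Answer: 207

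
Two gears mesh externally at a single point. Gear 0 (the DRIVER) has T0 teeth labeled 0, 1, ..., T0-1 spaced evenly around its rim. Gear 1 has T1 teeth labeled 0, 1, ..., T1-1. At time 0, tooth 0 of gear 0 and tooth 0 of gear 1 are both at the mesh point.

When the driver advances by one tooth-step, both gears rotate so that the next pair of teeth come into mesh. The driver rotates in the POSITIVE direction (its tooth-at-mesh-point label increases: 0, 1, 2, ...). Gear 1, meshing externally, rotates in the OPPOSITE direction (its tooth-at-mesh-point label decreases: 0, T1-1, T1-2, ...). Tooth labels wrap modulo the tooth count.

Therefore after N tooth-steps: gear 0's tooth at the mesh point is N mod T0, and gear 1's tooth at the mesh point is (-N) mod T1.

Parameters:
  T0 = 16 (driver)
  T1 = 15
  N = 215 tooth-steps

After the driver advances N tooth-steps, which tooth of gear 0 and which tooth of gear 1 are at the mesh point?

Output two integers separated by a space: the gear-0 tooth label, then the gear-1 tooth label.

Gear 0 (driver, T0=16): tooth at mesh = N mod T0
  215 = 13 * 16 + 7, so 215 mod 16 = 7
  gear 0 tooth = 7
Gear 1 (driven, T1=15): tooth at mesh = (-N) mod T1
  215 = 14 * 15 + 5, so 215 mod 15 = 5
  (-215) mod 15 = (-5) mod 15 = 15 - 5 = 10
Mesh after 215 steps: gear-0 tooth 7 meets gear-1 tooth 10

Answer: 7 10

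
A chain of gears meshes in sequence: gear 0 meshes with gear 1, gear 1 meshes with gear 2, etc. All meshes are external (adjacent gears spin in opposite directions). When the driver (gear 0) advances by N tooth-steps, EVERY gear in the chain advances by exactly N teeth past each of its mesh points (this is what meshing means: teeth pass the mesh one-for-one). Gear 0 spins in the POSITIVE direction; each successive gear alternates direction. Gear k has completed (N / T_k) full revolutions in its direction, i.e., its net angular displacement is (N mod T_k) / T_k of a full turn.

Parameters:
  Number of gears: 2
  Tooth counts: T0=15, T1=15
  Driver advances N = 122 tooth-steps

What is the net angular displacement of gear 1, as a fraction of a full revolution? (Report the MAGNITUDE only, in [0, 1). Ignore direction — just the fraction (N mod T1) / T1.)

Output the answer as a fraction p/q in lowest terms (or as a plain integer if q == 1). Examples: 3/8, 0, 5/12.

Answer: 2/15

Derivation:
Chain of 2 gears, tooth counts: [15, 15]
  gear 0: T0=15, direction=positive, advance = 122 mod 15 = 2 teeth = 2/15 turn
  gear 1: T1=15, direction=negative, advance = 122 mod 15 = 2 teeth = 2/15 turn
Gear 1: 122 mod 15 = 2
Fraction = 2 / 15 = 2/15 (gcd(2,15)=1) = 2/15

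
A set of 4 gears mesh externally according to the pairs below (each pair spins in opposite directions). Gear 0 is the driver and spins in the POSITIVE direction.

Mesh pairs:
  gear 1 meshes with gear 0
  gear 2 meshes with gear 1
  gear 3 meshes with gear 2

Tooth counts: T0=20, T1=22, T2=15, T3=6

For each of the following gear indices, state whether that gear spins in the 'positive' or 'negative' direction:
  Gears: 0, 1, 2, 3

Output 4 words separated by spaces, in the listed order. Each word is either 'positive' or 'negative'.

Answer: positive negative positive negative

Derivation:
Gear 0 (driver): positive (depth 0)
  gear 1: meshes with gear 0 -> depth 1 -> negative (opposite of gear 0)
  gear 2: meshes with gear 1 -> depth 2 -> positive (opposite of gear 1)
  gear 3: meshes with gear 2 -> depth 3 -> negative (opposite of gear 2)
Queried indices 0, 1, 2, 3 -> positive, negative, positive, negative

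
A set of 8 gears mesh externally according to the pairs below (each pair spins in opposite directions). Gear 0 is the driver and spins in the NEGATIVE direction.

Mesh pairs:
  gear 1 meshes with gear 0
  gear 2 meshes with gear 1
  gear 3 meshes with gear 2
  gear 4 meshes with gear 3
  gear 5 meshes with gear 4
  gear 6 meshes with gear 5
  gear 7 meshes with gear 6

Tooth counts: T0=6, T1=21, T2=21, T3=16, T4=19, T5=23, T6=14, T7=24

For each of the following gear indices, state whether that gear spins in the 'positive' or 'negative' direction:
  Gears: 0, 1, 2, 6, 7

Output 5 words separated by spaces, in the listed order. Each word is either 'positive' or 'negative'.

Answer: negative positive negative negative positive

Derivation:
Gear 0 (driver): negative (depth 0)
  gear 1: meshes with gear 0 -> depth 1 -> positive (opposite of gear 0)
  gear 2: meshes with gear 1 -> depth 2 -> negative (opposite of gear 1)
  gear 3: meshes with gear 2 -> depth 3 -> positive (opposite of gear 2)
  gear 4: meshes with gear 3 -> depth 4 -> negative (opposite of gear 3)
  gear 5: meshes with gear 4 -> depth 5 -> positive (opposite of gear 4)
  gear 6: meshes with gear 5 -> depth 6 -> negative (opposite of gear 5)
  gear 7: meshes with gear 6 -> depth 7 -> positive (opposite of gear 6)
Queried indices 0, 1, 2, 6, 7 -> negative, positive, negative, negative, positive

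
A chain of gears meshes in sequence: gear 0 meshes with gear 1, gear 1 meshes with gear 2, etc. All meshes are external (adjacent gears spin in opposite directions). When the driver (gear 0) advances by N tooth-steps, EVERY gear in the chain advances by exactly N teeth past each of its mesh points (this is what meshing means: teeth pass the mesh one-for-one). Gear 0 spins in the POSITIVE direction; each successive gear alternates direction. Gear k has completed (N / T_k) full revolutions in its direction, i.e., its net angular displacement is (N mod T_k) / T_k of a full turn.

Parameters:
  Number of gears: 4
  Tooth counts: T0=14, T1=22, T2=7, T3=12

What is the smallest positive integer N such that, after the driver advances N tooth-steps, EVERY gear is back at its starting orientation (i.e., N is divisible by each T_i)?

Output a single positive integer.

Gear k returns to start when N is a multiple of T_k.
All gears at start simultaneously when N is a common multiple of [14, 22, 7, 12]; the smallest such N is lcm(14, 22, 7, 12).
Start: lcm = T0 = 14
Fold in T1=22: gcd(14, 22) = 2; lcm(14, 22) = 14 * 22 / 2 = 308 / 2 = 154
Fold in T2=7: gcd(154, 7) = 7; lcm(154, 7) = 154 * 7 / 7 = 1078 / 7 = 154
Fold in T3=12: gcd(154, 12) = 2; lcm(154, 12) = 154 * 12 / 2 = 1848 / 2 = 924
Full cycle length = 924

Answer: 924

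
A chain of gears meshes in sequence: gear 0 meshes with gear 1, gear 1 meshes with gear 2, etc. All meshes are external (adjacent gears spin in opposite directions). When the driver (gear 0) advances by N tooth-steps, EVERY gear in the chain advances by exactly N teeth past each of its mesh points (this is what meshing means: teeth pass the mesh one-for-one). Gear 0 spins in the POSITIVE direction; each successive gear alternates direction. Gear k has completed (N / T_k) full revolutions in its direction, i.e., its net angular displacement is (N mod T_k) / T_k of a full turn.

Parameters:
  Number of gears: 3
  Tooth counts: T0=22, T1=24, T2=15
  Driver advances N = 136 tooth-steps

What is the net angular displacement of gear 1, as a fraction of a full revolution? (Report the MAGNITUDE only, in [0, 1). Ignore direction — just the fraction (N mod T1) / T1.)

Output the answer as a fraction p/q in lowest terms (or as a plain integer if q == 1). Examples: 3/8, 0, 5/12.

Chain of 3 gears, tooth counts: [22, 24, 15]
  gear 0: T0=22, direction=positive, advance = 136 mod 22 = 4 teeth = 4/22 turn
  gear 1: T1=24, direction=negative, advance = 136 mod 24 = 16 teeth = 16/24 turn
  gear 2: T2=15, direction=positive, advance = 136 mod 15 = 1 teeth = 1/15 turn
Gear 1: 136 mod 24 = 16
Fraction = 16 / 24 = 2/3 (gcd(16,24)=8) = 2/3

Answer: 2/3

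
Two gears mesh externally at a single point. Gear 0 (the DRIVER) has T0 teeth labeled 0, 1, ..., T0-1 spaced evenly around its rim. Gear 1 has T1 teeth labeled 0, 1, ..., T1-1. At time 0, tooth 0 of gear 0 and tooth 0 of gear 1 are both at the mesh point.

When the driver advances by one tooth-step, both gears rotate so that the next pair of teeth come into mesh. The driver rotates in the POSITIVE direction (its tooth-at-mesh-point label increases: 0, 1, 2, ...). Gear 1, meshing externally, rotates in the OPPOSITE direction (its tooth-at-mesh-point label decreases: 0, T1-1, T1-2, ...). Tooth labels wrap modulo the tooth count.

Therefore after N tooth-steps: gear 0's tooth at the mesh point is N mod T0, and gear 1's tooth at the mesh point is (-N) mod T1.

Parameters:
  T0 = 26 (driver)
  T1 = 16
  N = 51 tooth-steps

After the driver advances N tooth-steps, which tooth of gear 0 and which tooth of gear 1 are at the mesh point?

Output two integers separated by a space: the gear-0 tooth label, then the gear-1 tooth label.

Answer: 25 13

Derivation:
Gear 0 (driver, T0=26): tooth at mesh = N mod T0
  51 = 1 * 26 + 25, so 51 mod 26 = 25
  gear 0 tooth = 25
Gear 1 (driven, T1=16): tooth at mesh = (-N) mod T1
  51 = 3 * 16 + 3, so 51 mod 16 = 3
  (-51) mod 16 = (-3) mod 16 = 16 - 3 = 13
Mesh after 51 steps: gear-0 tooth 25 meets gear-1 tooth 13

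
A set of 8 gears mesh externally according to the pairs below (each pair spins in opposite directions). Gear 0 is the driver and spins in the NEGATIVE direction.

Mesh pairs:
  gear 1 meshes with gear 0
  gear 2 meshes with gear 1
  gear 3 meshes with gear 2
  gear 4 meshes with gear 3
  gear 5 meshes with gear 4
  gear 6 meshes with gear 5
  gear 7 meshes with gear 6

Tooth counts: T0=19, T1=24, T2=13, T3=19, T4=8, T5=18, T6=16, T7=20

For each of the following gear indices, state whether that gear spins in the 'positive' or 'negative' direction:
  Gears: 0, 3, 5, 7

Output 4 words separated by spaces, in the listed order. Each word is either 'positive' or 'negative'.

Answer: negative positive positive positive

Derivation:
Gear 0 (driver): negative (depth 0)
  gear 1: meshes with gear 0 -> depth 1 -> positive (opposite of gear 0)
  gear 2: meshes with gear 1 -> depth 2 -> negative (opposite of gear 1)
  gear 3: meshes with gear 2 -> depth 3 -> positive (opposite of gear 2)
  gear 4: meshes with gear 3 -> depth 4 -> negative (opposite of gear 3)
  gear 5: meshes with gear 4 -> depth 5 -> positive (opposite of gear 4)
  gear 6: meshes with gear 5 -> depth 6 -> negative (opposite of gear 5)
  gear 7: meshes with gear 6 -> depth 7 -> positive (opposite of gear 6)
Queried indices 0, 3, 5, 7 -> negative, positive, positive, positive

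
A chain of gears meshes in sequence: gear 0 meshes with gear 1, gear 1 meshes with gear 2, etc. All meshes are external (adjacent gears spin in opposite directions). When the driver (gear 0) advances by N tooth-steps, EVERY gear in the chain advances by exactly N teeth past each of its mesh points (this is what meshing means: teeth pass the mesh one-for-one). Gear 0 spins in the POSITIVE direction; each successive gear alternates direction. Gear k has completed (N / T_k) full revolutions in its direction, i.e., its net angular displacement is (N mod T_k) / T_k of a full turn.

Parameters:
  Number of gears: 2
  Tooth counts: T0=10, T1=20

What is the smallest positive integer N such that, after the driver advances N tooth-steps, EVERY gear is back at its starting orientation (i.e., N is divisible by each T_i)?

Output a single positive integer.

Answer: 20

Derivation:
Gear k returns to start when N is a multiple of T_k.
All gears at start simultaneously when N is a common multiple of [10, 20]; the smallest such N is lcm(10, 20).
Start: lcm = T0 = 10
Fold in T1=20: gcd(10, 20) = 10; lcm(10, 20) = 10 * 20 / 10 = 200 / 10 = 20
Full cycle length = 20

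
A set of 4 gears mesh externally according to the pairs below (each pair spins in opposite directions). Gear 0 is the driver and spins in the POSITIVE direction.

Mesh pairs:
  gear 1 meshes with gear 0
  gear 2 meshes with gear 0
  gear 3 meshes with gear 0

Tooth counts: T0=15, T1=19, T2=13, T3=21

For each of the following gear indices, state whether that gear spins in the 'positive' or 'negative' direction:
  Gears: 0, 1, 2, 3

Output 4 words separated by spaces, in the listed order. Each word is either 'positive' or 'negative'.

Gear 0 (driver): positive (depth 0)
  gear 1: meshes with gear 0 -> depth 1 -> negative (opposite of gear 0)
  gear 2: meshes with gear 0 -> depth 1 -> negative (opposite of gear 0)
  gear 3: meshes with gear 0 -> depth 1 -> negative (opposite of gear 0)
Queried indices 0, 1, 2, 3 -> positive, negative, negative, negative

Answer: positive negative negative negative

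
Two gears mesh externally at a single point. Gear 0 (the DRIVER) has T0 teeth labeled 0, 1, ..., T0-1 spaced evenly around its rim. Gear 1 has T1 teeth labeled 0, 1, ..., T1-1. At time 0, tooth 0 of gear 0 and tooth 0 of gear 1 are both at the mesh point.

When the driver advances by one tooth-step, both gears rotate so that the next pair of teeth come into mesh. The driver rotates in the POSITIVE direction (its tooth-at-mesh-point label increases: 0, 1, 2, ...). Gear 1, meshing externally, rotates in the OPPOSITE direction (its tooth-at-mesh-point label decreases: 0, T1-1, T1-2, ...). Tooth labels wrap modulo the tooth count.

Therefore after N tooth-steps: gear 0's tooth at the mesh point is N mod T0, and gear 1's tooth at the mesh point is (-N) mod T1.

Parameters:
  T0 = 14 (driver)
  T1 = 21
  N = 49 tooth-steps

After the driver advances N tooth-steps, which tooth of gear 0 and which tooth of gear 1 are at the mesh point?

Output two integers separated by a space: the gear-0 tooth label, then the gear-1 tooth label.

Answer: 7 14

Derivation:
Gear 0 (driver, T0=14): tooth at mesh = N mod T0
  49 = 3 * 14 + 7, so 49 mod 14 = 7
  gear 0 tooth = 7
Gear 1 (driven, T1=21): tooth at mesh = (-N) mod T1
  49 = 2 * 21 + 7, so 49 mod 21 = 7
  (-49) mod 21 = (-7) mod 21 = 21 - 7 = 14
Mesh after 49 steps: gear-0 tooth 7 meets gear-1 tooth 14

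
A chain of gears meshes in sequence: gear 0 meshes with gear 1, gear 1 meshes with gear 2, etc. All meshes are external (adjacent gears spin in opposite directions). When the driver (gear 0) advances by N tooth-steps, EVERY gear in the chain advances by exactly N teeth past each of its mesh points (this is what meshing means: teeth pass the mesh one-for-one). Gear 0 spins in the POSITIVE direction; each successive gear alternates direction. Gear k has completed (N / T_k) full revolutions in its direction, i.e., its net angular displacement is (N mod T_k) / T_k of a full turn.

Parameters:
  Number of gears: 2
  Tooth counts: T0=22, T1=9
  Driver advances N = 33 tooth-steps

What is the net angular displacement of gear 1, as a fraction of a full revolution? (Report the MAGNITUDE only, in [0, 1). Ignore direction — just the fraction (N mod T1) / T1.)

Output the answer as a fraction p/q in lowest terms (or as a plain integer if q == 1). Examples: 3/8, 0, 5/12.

Answer: 2/3

Derivation:
Chain of 2 gears, tooth counts: [22, 9]
  gear 0: T0=22, direction=positive, advance = 33 mod 22 = 11 teeth = 11/22 turn
  gear 1: T1=9, direction=negative, advance = 33 mod 9 = 6 teeth = 6/9 turn
Gear 1: 33 mod 9 = 6
Fraction = 6 / 9 = 2/3 (gcd(6,9)=3) = 2/3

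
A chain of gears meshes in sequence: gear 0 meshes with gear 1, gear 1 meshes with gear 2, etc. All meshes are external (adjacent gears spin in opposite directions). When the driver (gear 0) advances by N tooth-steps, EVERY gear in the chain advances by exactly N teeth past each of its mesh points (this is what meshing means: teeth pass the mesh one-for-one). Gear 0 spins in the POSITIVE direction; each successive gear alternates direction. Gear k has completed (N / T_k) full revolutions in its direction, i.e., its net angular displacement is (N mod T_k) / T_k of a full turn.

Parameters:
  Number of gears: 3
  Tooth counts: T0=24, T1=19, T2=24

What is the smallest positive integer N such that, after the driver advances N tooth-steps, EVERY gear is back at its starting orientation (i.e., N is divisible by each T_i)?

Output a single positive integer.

Answer: 456

Derivation:
Gear k returns to start when N is a multiple of T_k.
All gears at start simultaneously when N is a common multiple of [24, 19, 24]; the smallest such N is lcm(24, 19, 24).
Start: lcm = T0 = 24
Fold in T1=19: gcd(24, 19) = 1; lcm(24, 19) = 24 * 19 / 1 = 456 / 1 = 456
Fold in T2=24: gcd(456, 24) = 24; lcm(456, 24) = 456 * 24 / 24 = 10944 / 24 = 456
Full cycle length = 456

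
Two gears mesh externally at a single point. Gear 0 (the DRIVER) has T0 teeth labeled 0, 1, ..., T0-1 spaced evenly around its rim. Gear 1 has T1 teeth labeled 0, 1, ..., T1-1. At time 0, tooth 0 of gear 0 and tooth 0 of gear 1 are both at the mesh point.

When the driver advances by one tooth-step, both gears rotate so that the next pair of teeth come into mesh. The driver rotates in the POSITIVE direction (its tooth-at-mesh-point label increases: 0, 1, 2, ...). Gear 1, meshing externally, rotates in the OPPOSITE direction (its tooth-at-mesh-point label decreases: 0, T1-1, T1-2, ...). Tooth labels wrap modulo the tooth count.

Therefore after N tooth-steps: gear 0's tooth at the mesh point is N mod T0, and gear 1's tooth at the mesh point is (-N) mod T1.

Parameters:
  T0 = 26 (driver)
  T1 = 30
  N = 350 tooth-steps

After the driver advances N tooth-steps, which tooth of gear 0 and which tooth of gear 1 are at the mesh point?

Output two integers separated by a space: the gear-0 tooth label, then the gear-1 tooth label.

Gear 0 (driver, T0=26): tooth at mesh = N mod T0
  350 = 13 * 26 + 12, so 350 mod 26 = 12
  gear 0 tooth = 12
Gear 1 (driven, T1=30): tooth at mesh = (-N) mod T1
  350 = 11 * 30 + 20, so 350 mod 30 = 20
  (-350) mod 30 = (-20) mod 30 = 30 - 20 = 10
Mesh after 350 steps: gear-0 tooth 12 meets gear-1 tooth 10

Answer: 12 10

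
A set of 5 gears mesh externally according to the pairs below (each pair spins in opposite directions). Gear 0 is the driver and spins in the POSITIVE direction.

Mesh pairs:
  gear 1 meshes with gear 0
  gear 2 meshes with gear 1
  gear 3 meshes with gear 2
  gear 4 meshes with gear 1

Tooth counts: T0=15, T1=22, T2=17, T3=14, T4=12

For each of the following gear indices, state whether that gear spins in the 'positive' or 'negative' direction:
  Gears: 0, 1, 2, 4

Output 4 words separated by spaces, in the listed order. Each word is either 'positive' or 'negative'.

Answer: positive negative positive positive

Derivation:
Gear 0 (driver): positive (depth 0)
  gear 1: meshes with gear 0 -> depth 1 -> negative (opposite of gear 0)
  gear 2: meshes with gear 1 -> depth 2 -> positive (opposite of gear 1)
  gear 3: meshes with gear 2 -> depth 3 -> negative (opposite of gear 2)
  gear 4: meshes with gear 1 -> depth 2 -> positive (opposite of gear 1)
Queried indices 0, 1, 2, 4 -> positive, negative, positive, positive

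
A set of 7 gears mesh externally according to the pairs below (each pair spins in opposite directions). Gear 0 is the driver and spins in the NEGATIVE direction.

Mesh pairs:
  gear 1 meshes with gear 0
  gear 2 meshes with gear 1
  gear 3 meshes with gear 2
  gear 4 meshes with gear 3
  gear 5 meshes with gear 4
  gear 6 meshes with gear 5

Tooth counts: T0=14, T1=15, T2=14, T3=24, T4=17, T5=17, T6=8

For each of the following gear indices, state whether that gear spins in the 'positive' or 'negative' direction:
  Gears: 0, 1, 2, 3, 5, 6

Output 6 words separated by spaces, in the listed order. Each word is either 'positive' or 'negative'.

Gear 0 (driver): negative (depth 0)
  gear 1: meshes with gear 0 -> depth 1 -> positive (opposite of gear 0)
  gear 2: meshes with gear 1 -> depth 2 -> negative (opposite of gear 1)
  gear 3: meshes with gear 2 -> depth 3 -> positive (opposite of gear 2)
  gear 4: meshes with gear 3 -> depth 4 -> negative (opposite of gear 3)
  gear 5: meshes with gear 4 -> depth 5 -> positive (opposite of gear 4)
  gear 6: meshes with gear 5 -> depth 6 -> negative (opposite of gear 5)
Queried indices 0, 1, 2, 3, 5, 6 -> negative, positive, negative, positive, positive, negative

Answer: negative positive negative positive positive negative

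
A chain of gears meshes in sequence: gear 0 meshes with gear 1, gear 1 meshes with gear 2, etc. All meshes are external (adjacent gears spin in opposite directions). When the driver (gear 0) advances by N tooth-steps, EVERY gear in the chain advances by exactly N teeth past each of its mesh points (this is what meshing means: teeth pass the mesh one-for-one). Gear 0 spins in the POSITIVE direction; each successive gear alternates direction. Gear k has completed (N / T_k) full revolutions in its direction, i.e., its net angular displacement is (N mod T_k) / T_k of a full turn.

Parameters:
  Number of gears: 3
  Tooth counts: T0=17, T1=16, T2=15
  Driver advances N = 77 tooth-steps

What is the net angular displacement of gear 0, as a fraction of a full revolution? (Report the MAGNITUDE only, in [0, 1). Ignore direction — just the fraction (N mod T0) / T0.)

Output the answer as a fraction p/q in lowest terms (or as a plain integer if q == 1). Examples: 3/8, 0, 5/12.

Answer: 9/17

Derivation:
Chain of 3 gears, tooth counts: [17, 16, 15]
  gear 0: T0=17, direction=positive, advance = 77 mod 17 = 9 teeth = 9/17 turn
  gear 1: T1=16, direction=negative, advance = 77 mod 16 = 13 teeth = 13/16 turn
  gear 2: T2=15, direction=positive, advance = 77 mod 15 = 2 teeth = 2/15 turn
Gear 0: 77 mod 17 = 9
Fraction = 9 / 17 = 9/17 (gcd(9,17)=1) = 9/17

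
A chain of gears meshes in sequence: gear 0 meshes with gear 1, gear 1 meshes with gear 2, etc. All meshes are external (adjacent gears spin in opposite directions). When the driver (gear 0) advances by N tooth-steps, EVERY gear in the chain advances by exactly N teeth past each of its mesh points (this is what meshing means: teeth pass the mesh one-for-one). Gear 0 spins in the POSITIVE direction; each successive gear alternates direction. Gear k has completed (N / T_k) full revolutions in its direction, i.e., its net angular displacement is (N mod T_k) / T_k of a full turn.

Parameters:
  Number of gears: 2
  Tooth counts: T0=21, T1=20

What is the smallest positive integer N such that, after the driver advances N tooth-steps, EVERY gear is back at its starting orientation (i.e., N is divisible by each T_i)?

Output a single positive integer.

Answer: 420

Derivation:
Gear k returns to start when N is a multiple of T_k.
All gears at start simultaneously when N is a common multiple of [21, 20]; the smallest such N is lcm(21, 20).
Start: lcm = T0 = 21
Fold in T1=20: gcd(21, 20) = 1; lcm(21, 20) = 21 * 20 / 1 = 420 / 1 = 420
Full cycle length = 420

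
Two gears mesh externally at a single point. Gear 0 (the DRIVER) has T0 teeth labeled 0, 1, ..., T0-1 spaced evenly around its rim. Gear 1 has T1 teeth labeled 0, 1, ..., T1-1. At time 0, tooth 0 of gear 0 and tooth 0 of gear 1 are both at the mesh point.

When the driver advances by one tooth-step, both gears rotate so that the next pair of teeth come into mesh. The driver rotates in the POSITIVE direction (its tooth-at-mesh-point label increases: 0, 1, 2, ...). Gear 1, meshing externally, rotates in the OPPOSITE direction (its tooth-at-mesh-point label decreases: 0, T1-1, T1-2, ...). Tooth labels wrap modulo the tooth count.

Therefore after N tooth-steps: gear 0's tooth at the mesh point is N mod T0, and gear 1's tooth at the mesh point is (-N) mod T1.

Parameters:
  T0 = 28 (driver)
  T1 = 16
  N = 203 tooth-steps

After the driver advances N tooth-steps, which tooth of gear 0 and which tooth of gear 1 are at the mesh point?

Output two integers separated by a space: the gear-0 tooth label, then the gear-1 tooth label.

Gear 0 (driver, T0=28): tooth at mesh = N mod T0
  203 = 7 * 28 + 7, so 203 mod 28 = 7
  gear 0 tooth = 7
Gear 1 (driven, T1=16): tooth at mesh = (-N) mod T1
  203 = 12 * 16 + 11, so 203 mod 16 = 11
  (-203) mod 16 = (-11) mod 16 = 16 - 11 = 5
Mesh after 203 steps: gear-0 tooth 7 meets gear-1 tooth 5

Answer: 7 5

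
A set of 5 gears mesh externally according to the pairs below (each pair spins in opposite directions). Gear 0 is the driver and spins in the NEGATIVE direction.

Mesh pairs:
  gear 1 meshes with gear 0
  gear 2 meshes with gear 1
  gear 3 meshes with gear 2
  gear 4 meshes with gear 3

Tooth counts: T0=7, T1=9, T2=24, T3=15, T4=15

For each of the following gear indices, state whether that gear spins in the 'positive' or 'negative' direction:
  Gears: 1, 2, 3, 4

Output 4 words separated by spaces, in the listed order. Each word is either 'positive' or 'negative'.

Answer: positive negative positive negative

Derivation:
Gear 0 (driver): negative (depth 0)
  gear 1: meshes with gear 0 -> depth 1 -> positive (opposite of gear 0)
  gear 2: meshes with gear 1 -> depth 2 -> negative (opposite of gear 1)
  gear 3: meshes with gear 2 -> depth 3 -> positive (opposite of gear 2)
  gear 4: meshes with gear 3 -> depth 4 -> negative (opposite of gear 3)
Queried indices 1, 2, 3, 4 -> positive, negative, positive, negative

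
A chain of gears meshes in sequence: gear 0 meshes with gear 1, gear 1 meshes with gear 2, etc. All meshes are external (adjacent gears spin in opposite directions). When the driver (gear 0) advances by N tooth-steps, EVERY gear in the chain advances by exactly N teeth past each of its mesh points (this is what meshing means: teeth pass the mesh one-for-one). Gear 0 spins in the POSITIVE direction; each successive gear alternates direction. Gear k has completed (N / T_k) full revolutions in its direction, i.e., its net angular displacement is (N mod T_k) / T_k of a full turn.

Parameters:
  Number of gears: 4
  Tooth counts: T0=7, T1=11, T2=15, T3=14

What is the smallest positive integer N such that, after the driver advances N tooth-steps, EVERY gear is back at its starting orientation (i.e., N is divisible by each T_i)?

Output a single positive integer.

Gear k returns to start when N is a multiple of T_k.
All gears at start simultaneously when N is a common multiple of [7, 11, 15, 14]; the smallest such N is lcm(7, 11, 15, 14).
Start: lcm = T0 = 7
Fold in T1=11: gcd(7, 11) = 1; lcm(7, 11) = 7 * 11 / 1 = 77 / 1 = 77
Fold in T2=15: gcd(77, 15) = 1; lcm(77, 15) = 77 * 15 / 1 = 1155 / 1 = 1155
Fold in T3=14: gcd(1155, 14) = 7; lcm(1155, 14) = 1155 * 14 / 7 = 16170 / 7 = 2310
Full cycle length = 2310

Answer: 2310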